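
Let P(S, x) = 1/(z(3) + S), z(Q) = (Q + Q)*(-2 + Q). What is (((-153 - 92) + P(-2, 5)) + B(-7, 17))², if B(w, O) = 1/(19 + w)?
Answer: 538756/9 ≈ 59862.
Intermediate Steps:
z(Q) = 2*Q*(-2 + Q) (z(Q) = (2*Q)*(-2 + Q) = 2*Q*(-2 + Q))
P(S, x) = 1/(6 + S) (P(S, x) = 1/(2*3*(-2 + 3) + S) = 1/(2*3*1 + S) = 1/(6 + S))
(((-153 - 92) + P(-2, 5)) + B(-7, 17))² = (((-153 - 92) + 1/(6 - 2)) + 1/(19 - 7))² = ((-245 + 1/4) + 1/12)² = ((-245 + ¼) + 1/12)² = (-979/4 + 1/12)² = (-734/3)² = 538756/9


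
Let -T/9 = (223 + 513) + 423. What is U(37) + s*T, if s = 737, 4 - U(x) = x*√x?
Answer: -7687643 - 37*√37 ≈ -7.6879e+6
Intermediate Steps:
U(x) = 4 - x^(3/2) (U(x) = 4 - x*√x = 4 - x^(3/2))
T = -10431 (T = -9*((223 + 513) + 423) = -9*(736 + 423) = -9*1159 = -10431)
U(37) + s*T = (4 - 37^(3/2)) + 737*(-10431) = (4 - 37*√37) - 7687647 = -7687643 - 37*√37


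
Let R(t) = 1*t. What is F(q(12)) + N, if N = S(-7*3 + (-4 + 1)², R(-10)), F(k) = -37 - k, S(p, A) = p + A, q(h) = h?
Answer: -71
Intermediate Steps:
R(t) = t
S(p, A) = A + p
N = -22 (N = -10 + (-7*3 + (-4 + 1)²) = -10 + (-21 + (-3)²) = -10 + (-21 + 9) = -10 - 12 = -22)
F(q(12)) + N = (-37 - 1*12) - 22 = (-37 - 12) - 22 = -49 - 22 = -71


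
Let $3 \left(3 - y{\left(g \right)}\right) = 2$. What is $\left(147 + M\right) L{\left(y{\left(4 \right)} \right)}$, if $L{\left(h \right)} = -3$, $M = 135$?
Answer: $-846$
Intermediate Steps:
$y{\left(g \right)} = \frac{7}{3}$ ($y{\left(g \right)} = 3 - \frac{2}{3} = \frac{7}{3}$)
$\left(147 + M\right) L{\left(y{\left(4 \right)} \right)} = \left(147 + 135\right) \left(-3\right) = 282 \left(-3\right) = -846$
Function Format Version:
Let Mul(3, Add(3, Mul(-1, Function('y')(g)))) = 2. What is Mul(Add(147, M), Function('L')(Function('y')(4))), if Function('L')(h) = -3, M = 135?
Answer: -846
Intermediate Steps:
Function('y')(g) = Rational(7, 3) (Function('y')(g) = Add(3, Mul(Rational(-1, 3), 2)) = Add(3, Rational(-2, 3)) = Rational(7, 3))
Mul(Add(147, M), Function('L')(Function('y')(4))) = Mul(Add(147, 135), -3) = Mul(282, -3) = -846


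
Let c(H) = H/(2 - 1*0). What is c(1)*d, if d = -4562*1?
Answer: -2281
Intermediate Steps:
c(H) = H/2 (c(H) = H/(2 + 0) = H/2)
d = -4562
c(1)*d = ((1/2)*1)*(-4562) = (1/2)*(-4562) = -2281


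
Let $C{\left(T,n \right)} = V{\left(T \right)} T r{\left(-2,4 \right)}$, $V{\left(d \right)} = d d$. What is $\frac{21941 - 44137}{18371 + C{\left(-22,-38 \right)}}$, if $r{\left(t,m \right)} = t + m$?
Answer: $\frac{22196}{2925} \approx 7.5884$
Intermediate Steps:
$V{\left(d \right)} = d^{2}$
$r{\left(t,m \right)} = m + t$
$C{\left(T,n \right)} = 2 T^{3}$ ($C{\left(T,n \right)} = T^{2} T \left(4 - 2\right) = T^{3} \cdot 2 = 2 T^{3}$)
$\frac{21941 - 44137}{18371 + C{\left(-22,-38 \right)}} = \frac{21941 - 44137}{18371 + 2 \left(-22\right)^{3}} = - \frac{22196}{18371 + 2 \left(-10648\right)} = - \frac{22196}{18371 - 21296} = - \frac{22196}{-2925} = \left(-22196\right) \left(- \frac{1}{2925}\right) = \frac{22196}{2925}$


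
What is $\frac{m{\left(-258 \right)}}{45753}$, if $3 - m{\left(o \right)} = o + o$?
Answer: $\frac{173}{15251} \approx 0.011344$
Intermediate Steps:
$m{\left(o \right)} = 3 - 2 o$ ($m{\left(o \right)} = 3 - \left(o + o\right) = 3 - 2 o$)
$\frac{m{\left(-258 \right)}}{45753} = \frac{3 - -516}{45753} = \left(3 + 516\right) \frac{1}{45753} = 519 \cdot \frac{1}{45753} = \frac{173}{15251}$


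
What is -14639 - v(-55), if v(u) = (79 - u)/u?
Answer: -805011/55 ≈ -14637.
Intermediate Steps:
v(u) = (79 - u)/u
-14639 - v(-55) = -14639 - (79 - 1*(-55))/(-55) = -14639 - (-1)*(79 + 55)/55 = -14639 - (-1)*134/55 = -14639 - 1*(-134/55) = -14639 + 134/55 = -805011/55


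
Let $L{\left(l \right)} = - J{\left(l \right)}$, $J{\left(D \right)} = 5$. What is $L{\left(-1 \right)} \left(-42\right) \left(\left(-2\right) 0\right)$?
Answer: $0$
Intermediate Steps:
$L{\left(l \right)} = -5$ ($L{\left(l \right)} = \left(-1\right) 5 = -5$)
$L{\left(-1 \right)} \left(-42\right) \left(\left(-2\right) 0\right) = \left(-5\right) \left(-42\right) \left(\left(-2\right) 0\right) = 210 \cdot 0 = 0$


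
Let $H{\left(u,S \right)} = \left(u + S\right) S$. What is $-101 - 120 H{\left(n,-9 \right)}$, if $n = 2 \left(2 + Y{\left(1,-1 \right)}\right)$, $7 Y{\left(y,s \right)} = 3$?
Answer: $- \frac{32027}{7} \approx -4575.3$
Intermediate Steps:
$Y{\left(y,s \right)} = \frac{3}{7}$ ($Y{\left(y,s \right)} = \frac{1}{7} \cdot 3 = \frac{3}{7}$)
$n = \frac{34}{7}$ ($n = 2 \left(2 + \frac{3}{7}\right) = 2 \cdot \frac{17}{7} = \frac{34}{7} \approx 4.8571$)
$H{\left(u,S \right)} = S \left(S + u\right)$ ($H{\left(u,S \right)} = \left(S + u\right) S = S \left(S + u\right)$)
$-101 - 120 H{\left(n,-9 \right)} = -101 - 120 \left(- 9 \left(-9 + \frac{34}{7}\right)\right) = -101 - 120 \left(\left(-9\right) \left(- \frac{29}{7}\right)\right) = -101 - \frac{31320}{7} = - \frac{32027}{7}$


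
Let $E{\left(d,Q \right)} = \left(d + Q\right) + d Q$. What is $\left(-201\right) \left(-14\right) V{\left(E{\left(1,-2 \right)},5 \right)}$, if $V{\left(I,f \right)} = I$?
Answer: $-8442$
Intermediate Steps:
$E{\left(d,Q \right)} = Q + d + Q d$ ($E{\left(d,Q \right)} = \left(Q + d\right) + Q d = Q + d + Q d$)
$\left(-201\right) \left(-14\right) V{\left(E{\left(1,-2 \right)},5 \right)} = \left(-201\right) \left(-14\right) \left(-2 + 1 - 2\right) = 2814 \left(-2 + 1 - 2\right) = 2814 \left(-3\right) = -8442$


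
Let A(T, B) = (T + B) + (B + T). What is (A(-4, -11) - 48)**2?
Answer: 6084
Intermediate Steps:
A(T, B) = 2*B + 2*T (A(T, B) = (B + T) + (B + T) = 2*B + 2*T)
(A(-4, -11) - 48)**2 = ((2*(-11) + 2*(-4)) - 48)**2 = ((-22 - 8) - 48)**2 = (-30 - 48)**2 = (-78)**2 = 6084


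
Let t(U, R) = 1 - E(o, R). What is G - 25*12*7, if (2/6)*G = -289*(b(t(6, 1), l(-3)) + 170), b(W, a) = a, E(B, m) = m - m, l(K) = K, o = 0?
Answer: -146889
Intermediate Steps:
E(B, m) = 0
t(U, R) = 1 (t(U, R) = 1 - 1*0 = 1 + 0 = 1)
G = -144789 (G = 3*(-289*(-3 + 170)) = 3*(-289*167) = 3*(-48263) = -144789)
G - 25*12*7 = -144789 - 25*12*7 = -144789 - 300*7 = -144789 - 1*2100 = -144789 - 2100 = -146889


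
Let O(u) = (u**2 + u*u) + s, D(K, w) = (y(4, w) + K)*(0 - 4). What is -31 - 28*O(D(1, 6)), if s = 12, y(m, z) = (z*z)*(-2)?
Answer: -4517103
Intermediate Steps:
y(m, z) = -2*z**2 (y(m, z) = z**2*(-2) = -2*z**2)
D(K, w) = -4*K + 8*w**2 (D(K, w) = (-2*w**2 + K)*(0 - 4) = (K - 2*w**2)*(-4) = -4*K + 8*w**2)
O(u) = 12 + 2*u**2 (O(u) = (u**2 + u*u) + 12 = (u**2 + u**2) + 12 = 2*u**2 + 12 = 12 + 2*u**2)
-31 - 28*O(D(1, 6)) = -31 - 28*(12 + 2*(-4*1 + 8*6**2)**2) = -31 - 28*(12 + 2*(-4 + 8*36)**2) = -31 - 28*(12 + 2*(-4 + 288)**2) = -31 - 28*(12 + 2*284**2) = -31 - 28*(12 + 2*80656) = -31 - 28*(12 + 161312) = -31 - 28*161324 = -31 - 4517072 = -4517103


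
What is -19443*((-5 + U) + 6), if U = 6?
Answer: -136101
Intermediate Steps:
-19443*((-5 + U) + 6) = -19443*((-5 + 6) + 6) = -19443*(1 + 6) = -19443*7 = -136101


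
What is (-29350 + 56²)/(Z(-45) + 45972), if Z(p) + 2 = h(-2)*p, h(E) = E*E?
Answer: -13107/22895 ≈ -0.57248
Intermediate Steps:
h(E) = E²
Z(p) = -2 + 4*p (Z(p) = -2 + (-2)²*p = -2 + 4*p)
(-29350 + 56²)/(Z(-45) + 45972) = (-29350 + 56²)/((-2 + 4*(-45)) + 45972) = (-29350 + 3136)/((-2 - 180) + 45972) = -26214/(-182 + 45972) = -26214/45790 = -26214*1/45790 = -13107/22895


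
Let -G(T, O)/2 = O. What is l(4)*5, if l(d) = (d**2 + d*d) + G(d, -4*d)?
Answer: 320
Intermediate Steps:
G(T, O) = -2*O
l(d) = 2*d**2 + 8*d (l(d) = (d**2 + d*d) - (-8)*d = (d**2 + d**2) + 8*d = 2*d**2 + 8*d)
l(4)*5 = (2*4*(4 + 4))*5 = (2*4*8)*5 = 64*5 = 320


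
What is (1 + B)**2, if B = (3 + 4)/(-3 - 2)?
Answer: 4/25 ≈ 0.16000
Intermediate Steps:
B = -7/5 (B = 7/(-5) = 7*(-1/5) = -7/5 ≈ -1.4000)
(1 + B)**2 = (1 - 7/5)**2 = (-2/5)**2 = 4/25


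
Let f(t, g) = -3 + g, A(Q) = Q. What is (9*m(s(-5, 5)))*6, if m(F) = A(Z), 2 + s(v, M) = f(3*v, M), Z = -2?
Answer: -108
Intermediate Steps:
s(v, M) = -5 + M (s(v, M) = -2 + (-3 + M) = -5 + M)
m(F) = -2
(9*m(s(-5, 5)))*6 = (9*(-2))*6 = -18*6 = -108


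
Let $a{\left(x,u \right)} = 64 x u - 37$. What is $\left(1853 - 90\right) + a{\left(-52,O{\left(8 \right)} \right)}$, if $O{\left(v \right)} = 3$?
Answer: $-8258$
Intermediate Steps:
$a{\left(x,u \right)} = -37 + 64 u x$ ($a{\left(x,u \right)} = 64 u x - 37 = -37 + 64 u x$)
$\left(1853 - 90\right) + a{\left(-52,O{\left(8 \right)} \right)} = \left(1853 - 90\right) + \left(-37 + 64 \cdot 3 \left(-52\right)\right) = \left(1853 - 90\right) - 10021 = 1763 - 10021 = -8258$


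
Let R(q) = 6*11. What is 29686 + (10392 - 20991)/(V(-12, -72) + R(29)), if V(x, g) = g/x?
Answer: 708931/24 ≈ 29539.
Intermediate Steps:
R(q) = 66
29686 + (10392 - 20991)/(V(-12, -72) + R(29)) = 29686 + (10392 - 20991)/(-72/(-12) + 66) = 29686 - 10599/(-72*(-1/12) + 66) = 29686 - 10599/(6 + 66) = 29686 - 10599/72 = 29686 - 10599*1/72 = 29686 - 3533/24 = 708931/24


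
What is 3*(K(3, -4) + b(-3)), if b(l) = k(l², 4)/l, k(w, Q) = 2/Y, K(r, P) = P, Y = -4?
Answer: -23/2 ≈ -11.500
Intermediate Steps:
k(w, Q) = -½ (k(w, Q) = 2/(-4) = 2*(-¼) = -½)
b(l) = -1/(2*l)
3*(K(3, -4) + b(-3)) = 3*(-4 - ½/(-3)) = 3*(-4 - ½*(-⅓)) = 3*(-4 + ⅙) = 3*(-23/6) = -23/2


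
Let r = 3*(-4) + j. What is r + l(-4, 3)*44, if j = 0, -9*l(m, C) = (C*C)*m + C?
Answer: 448/3 ≈ 149.33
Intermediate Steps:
l(m, C) = -C/9 - m*C²/9 (l(m, C) = -((C*C)*m + C)/9 = -(C²*m + C)/9 = -(m*C² + C)/9 = -(C + m*C²)/9 = -C/9 - m*C²/9)
r = -12 (r = 3*(-4) + 0 = -12 + 0 = -12)
r + l(-4, 3)*44 = -12 - ⅑*3*(1 + 3*(-4))*44 = -12 - ⅑*3*(1 - 12)*44 = -12 - ⅑*3*(-11)*44 = -12 + (11/3)*44 = -12 + 484/3 = 448/3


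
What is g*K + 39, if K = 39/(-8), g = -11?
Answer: 741/8 ≈ 92.625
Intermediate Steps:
K = -39/8 (K = 39*(-⅛) = -39/8 ≈ -4.8750)
g*K + 39 = -11*(-39/8) + 39 = 429/8 + 39 = 741/8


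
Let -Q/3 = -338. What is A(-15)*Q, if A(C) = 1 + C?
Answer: -14196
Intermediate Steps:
Q = 1014 (Q = -3*(-338) = 1014)
A(-15)*Q = (1 - 15)*1014 = -14*1014 = -14196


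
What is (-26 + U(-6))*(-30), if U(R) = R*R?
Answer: -300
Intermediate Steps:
U(R) = R²
(-26 + U(-6))*(-30) = (-26 + (-6)²)*(-30) = (-26 + 36)*(-30) = 10*(-30) = -300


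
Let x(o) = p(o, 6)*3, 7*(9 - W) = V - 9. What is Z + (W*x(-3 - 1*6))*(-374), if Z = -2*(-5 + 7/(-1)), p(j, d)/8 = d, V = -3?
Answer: -4039032/7 ≈ -5.7701e+5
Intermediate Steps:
p(j, d) = 8*d
W = 75/7 (W = 9 - (-3 - 9)/7 = 9 - ⅐*(-12) = 9 + 12/7 = 75/7 ≈ 10.714)
x(o) = 144 (x(o) = (8*6)*3 = 48*3 = 144)
Z = 24 (Z = -2*(-5 + 7*(-1)) = -2*(-5 - 7) = -2*(-12) = 24)
Z + (W*x(-3 - 1*6))*(-374) = 24 + ((75/7)*144)*(-374) = 24 + (10800/7)*(-374) = 24 - 4039200/7 = -4039032/7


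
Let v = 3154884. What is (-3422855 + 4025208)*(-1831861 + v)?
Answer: 796926873119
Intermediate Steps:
(-3422855 + 4025208)*(-1831861 + v) = (-3422855 + 4025208)*(-1831861 + 3154884) = 602353*1323023 = 796926873119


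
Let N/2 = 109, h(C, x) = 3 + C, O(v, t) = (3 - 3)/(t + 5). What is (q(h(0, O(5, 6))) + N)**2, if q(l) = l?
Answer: 48841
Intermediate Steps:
O(v, t) = 0 (O(v, t) = 0/(5 + t) = 0)
N = 218 (N = 2*109 = 218)
(q(h(0, O(5, 6))) + N)**2 = ((3 + 0) + 218)**2 = (3 + 218)**2 = 221**2 = 48841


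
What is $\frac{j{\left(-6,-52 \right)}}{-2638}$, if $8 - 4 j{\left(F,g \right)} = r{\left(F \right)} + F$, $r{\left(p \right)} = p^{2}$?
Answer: $\frac{11}{5276} \approx 0.0020849$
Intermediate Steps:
$j{\left(F,g \right)} = 2 - \frac{F}{4} - \frac{F^{2}}{4}$ ($j{\left(F,g \right)} = 2 - \frac{F^{2} + F}{4} = 2 - \frac{F + F^{2}}{4} = 2 - \left(\frac{F}{4} + \frac{F^{2}}{4}\right) = 2 - \frac{F}{4} - \frac{F^{2}}{4}$)
$\frac{j{\left(-6,-52 \right)}}{-2638} = \frac{2 - - \frac{3}{2} - \frac{\left(-6\right)^{2}}{4}}{-2638} = \left(2 + \frac{3}{2} - 9\right) \left(- \frac{1}{2638}\right) = \left(- \frac{11}{2}\right) \left(- \frac{1}{2638}\right) = \frac{11}{5276}$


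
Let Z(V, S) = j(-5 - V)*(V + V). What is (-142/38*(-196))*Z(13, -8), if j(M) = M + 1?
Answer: -6150872/19 ≈ -3.2373e+5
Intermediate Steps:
j(M) = 1 + M
Z(V, S) = 2*V*(-4 - V) (Z(V, S) = (1 + (-5 - V))*(V + V) = (-4 - V)*(2*V) = 2*V*(-4 - V))
(-142/38*(-196))*Z(13, -8) = (-142/38*(-196))*(-2*13*(4 + 13)) = (-142*1/38*(-196))*(-2*13*17) = -71/19*(-196)*(-442) = (13916/19)*(-442) = -6150872/19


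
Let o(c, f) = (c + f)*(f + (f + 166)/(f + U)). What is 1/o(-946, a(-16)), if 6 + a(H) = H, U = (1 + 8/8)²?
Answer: 1/29040 ≈ 3.4435e-5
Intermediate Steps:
U = 4 (U = (1 + 8*(⅛))² = (1 + 1)² = 2² = 4)
a(H) = -6 + H
o(c, f) = (c + f)*(f + (166 + f)/(4 + f)) (o(c, f) = (c + f)*(f + (f + 166)/(f + 4)) = (c + f)*(f + (166 + f)/(4 + f)))
1/o(-946, a(-16)) = 1/(((-6 - 16)³ + 5*(-6 - 16)² + 166*(-946) + 166*(-6 - 16) - 946*(-6 - 16)² + 5*(-946)*(-6 - 16))/(4 + (-6 - 16))) = 1/(((-22)³ + 5*(-22)² - 157036 + 166*(-22) - 946*(-22)² + 5*(-946)*(-22))/(4 - 22)) = 1/((-10648 + 5*484 - 157036 - 3652 - 946*484 + 104060)/(-18)) = 1/(-(-10648 + 2420 - 157036 - 3652 - 457864 + 104060)/18) = 1/(-1/18*(-522720)) = 1/29040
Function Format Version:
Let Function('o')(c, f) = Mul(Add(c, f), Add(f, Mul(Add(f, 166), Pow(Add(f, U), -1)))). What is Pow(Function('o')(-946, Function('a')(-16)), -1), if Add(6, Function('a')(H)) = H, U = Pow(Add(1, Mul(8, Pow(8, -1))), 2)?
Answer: Rational(1, 29040) ≈ 3.4435e-5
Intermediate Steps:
U = 4 (U = Pow(Add(1, Mul(8, Rational(1, 8))), 2) = Pow(Add(1, 1), 2) = Pow(2, 2) = 4)
Function('a')(H) = Add(-6, H)
Function('o')(c, f) = Mul(Add(c, f), Add(f, Mul(Pow(Add(4, f), -1), Add(166, f)))) (Function('o')(c, f) = Mul(Add(c, f), Add(f, Mul(Add(f, 166), Pow(Add(f, 4), -1)))) = Mul(Add(c, f), Add(f, Mul(Add(166, f), Pow(Add(4, f), -1)))) = Mul(Add(c, f), Add(f, Mul(Pow(Add(4, f), -1), Add(166, f)))))
Pow(Function('o')(-946, Function('a')(-16)), -1) = Pow(Mul(Pow(Add(4, Add(-6, -16)), -1), Add(Pow(Add(-6, -16), 3), Mul(5, Pow(Add(-6, -16), 2)), Mul(166, -946), Mul(166, Add(-6, -16)), Mul(-946, Pow(Add(-6, -16), 2)), Mul(5, -946, Add(-6, -16)))), -1) = Pow(Mul(Pow(Add(4, -22), -1), Add(Pow(-22, 3), Mul(5, Pow(-22, 2)), -157036, Mul(166, -22), Mul(-946, Pow(-22, 2)), Mul(5, -946, -22))), -1) = Pow(Mul(Pow(-18, -1), Add(-10648, Mul(5, 484), -157036, -3652, Mul(-946, 484), 104060)), -1) = Pow(Mul(Rational(-1, 18), Add(-10648, 2420, -157036, -3652, -457864, 104060)), -1) = Pow(Mul(Rational(-1, 18), -522720), -1) = Pow(29040, -1) = Rational(1, 29040)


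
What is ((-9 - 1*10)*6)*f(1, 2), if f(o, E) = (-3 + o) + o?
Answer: 114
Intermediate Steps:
f(o, E) = -3 + 2*o
((-9 - 1*10)*6)*f(1, 2) = ((-9 - 1*10)*6)*(-3 + 2*1) = ((-9 - 10)*6)*(-3 + 2) = -19*6*(-1) = -114*(-1) = 114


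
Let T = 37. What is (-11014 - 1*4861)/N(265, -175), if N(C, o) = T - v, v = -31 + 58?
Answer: -3175/2 ≈ -1587.5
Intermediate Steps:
v = 27
N(C, o) = 10 (N(C, o) = 37 - 1*27 = 37 - 27 = 10)
(-11014 - 1*4861)/N(265, -175) = (-11014 - 1*4861)/10 = (-11014 - 4861)*(1/10) = -15875*1/10 = -3175/2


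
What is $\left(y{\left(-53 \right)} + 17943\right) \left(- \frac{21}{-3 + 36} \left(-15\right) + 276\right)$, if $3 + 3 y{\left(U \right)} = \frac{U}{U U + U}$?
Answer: $\frac{2930501697}{572} \approx 5.1233 \cdot 10^{6}$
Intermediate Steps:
$y{\left(U \right)} = -1 + \frac{U}{3 \left(U + U^{2}\right)}$ ($y{\left(U \right)} = -1 + \frac{U \frac{1}{U U + U}}{3} = -1 + \frac{U \frac{1}{U^{2} + U}}{3} = -1 + \frac{U \frac{1}{U + U^{2}}}{3} = -1 + \frac{U}{3 \left(U + U^{2}\right)}$)
$\left(y{\left(-53 \right)} + 17943\right) \left(- \frac{21}{-3 + 36} \left(-15\right) + 276\right) = \left(\frac{- \frac{2}{3} - -53}{1 - 53} + 17943\right) \left(- \frac{21}{-3 + 36} \left(-15\right) + 276\right) = \left(\frac{- \frac{2}{3} + 53}{-52} + 17943\right) \left(- \frac{21}{33} \left(-15\right) + 276\right) = \left(\left(- \frac{1}{52}\right) \frac{157}{3} + 17943\right) \left(\left(-21\right) \frac{1}{33} \left(-15\right) + 276\right) = \left(- \frac{157}{156} + 17943\right) \left(\left(- \frac{7}{11}\right) \left(-15\right) + 276\right) = \frac{2798951 \left(\frac{105}{11} + 276\right)}{156} = \frac{2798951}{156} \cdot \frac{3141}{11} = \frac{2930501697}{572}$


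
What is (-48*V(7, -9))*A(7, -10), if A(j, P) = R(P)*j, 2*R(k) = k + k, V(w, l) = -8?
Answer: -26880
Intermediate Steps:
R(k) = k (R(k) = (k + k)/2 = (2*k)/2 = k)
A(j, P) = P*j
(-48*V(7, -9))*A(7, -10) = (-48*(-8))*(-10*7) = 384*(-70) = -26880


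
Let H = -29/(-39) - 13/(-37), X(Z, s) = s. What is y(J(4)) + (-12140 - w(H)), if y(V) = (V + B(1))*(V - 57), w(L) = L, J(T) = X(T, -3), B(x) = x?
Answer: -17346440/1443 ≈ -12021.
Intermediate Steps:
J(T) = -3
H = 1580/1443 (H = -29*(-1/39) - 13*(-1/37) = 29/39 + 13/37 = 1580/1443 ≈ 1.0949)
y(V) = (1 + V)*(-57 + V) (y(V) = (V + 1)*(V - 57) = (1 + V)*(-57 + V))
y(J(4)) + (-12140 - w(H)) = (-57 + (-3)**2 - 56*(-3)) + (-12140 - 1*1580/1443) = (-57 + 9 + 168) + (-12140 - 1580/1443) = 120 - 17519600/1443 = -17346440/1443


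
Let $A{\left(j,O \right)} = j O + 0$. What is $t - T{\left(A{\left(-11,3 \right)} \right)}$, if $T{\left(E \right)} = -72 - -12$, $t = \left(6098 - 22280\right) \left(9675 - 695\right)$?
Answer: $-145314300$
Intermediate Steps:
$A{\left(j,O \right)} = O j$ ($A{\left(j,O \right)} = O j + 0 = O j$)
$t = -145314360$ ($t = \left(-16182\right) 8980 = -145314360$)
$T{\left(E \right)} = -60$ ($T{\left(E \right)} = -72 + 12 = -60$)
$t - T{\left(A{\left(-11,3 \right)} \right)} = -145314360 - -60 = -145314360 + 60 = -145314300$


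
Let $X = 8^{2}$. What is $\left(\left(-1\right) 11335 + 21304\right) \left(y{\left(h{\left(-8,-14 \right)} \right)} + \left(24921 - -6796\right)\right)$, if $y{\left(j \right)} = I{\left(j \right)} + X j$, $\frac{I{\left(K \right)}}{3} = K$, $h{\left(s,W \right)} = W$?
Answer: $306835851$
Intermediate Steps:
$I{\left(K \right)} = 3 K$
$X = 64$
$y{\left(j \right)} = 67 j$ ($y{\left(j \right)} = 3 j + 64 j = 67 j$)
$\left(\left(-1\right) 11335 + 21304\right) \left(y{\left(h{\left(-8,-14 \right)} \right)} + \left(24921 - -6796\right)\right) = \left(\left(-1\right) 11335 + 21304\right) \left(67 \left(-14\right) + \left(24921 - -6796\right)\right) = \left(-11335 + 21304\right) \left(-938 + \left(24921 + 6796\right)\right) = 9969 \left(-938 + 31717\right) = 9969 \cdot 30779 = 306835851$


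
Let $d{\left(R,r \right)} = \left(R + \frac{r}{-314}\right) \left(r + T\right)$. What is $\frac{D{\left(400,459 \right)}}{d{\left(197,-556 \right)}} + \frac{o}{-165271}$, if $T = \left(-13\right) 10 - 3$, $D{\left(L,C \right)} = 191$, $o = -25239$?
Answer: $\frac{537723481420}{3553594734833} \approx 0.15132$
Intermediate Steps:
$T = -133$ ($T = -130 - 3 = -133$)
$d{\left(R,r \right)} = \left(-133 + r\right) \left(R - \frac{r}{314}\right)$ ($d{\left(R,r \right)} = \left(R + \frac{r}{-314}\right) \left(r - 133\right) = \left(R + r \left(- \frac{1}{314}\right)\right) \left(-133 + r\right) = \left(R - \frac{r}{314}\right) \left(-133 + r\right) = \left(-133 + r\right) \left(R - \frac{r}{314}\right)$)
$\frac{D{\left(400,459 \right)}}{d{\left(197,-556 \right)}} + \frac{o}{-165271} = \frac{191}{\left(-133\right) 197 - \frac{\left(-556\right)^{2}}{314} + \frac{133}{314} \left(-556\right) + 197 \left(-556\right)} - \frac{25239}{-165271} = \frac{191}{-26201 - \frac{154568}{157} - \frac{36974}{157} - 109532} - - \frac{25239}{165271} = \frac{191}{-26201 - \frac{154568}{157} - \frac{36974}{157} - 109532} + \frac{25239}{165271} = \frac{191}{- \frac{21501623}{157}} + \frac{25239}{165271} = 191 \left(- \frac{157}{21501623}\right) + \frac{25239}{165271} = - \frac{29987}{21501623} + \frac{25239}{165271} = \frac{537723481420}{3553594734833}$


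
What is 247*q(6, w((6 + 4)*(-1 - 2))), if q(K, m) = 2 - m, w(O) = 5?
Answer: -741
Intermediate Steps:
247*q(6, w((6 + 4)*(-1 - 2))) = 247*(2 - 1*5) = 247*(2 - 5) = 247*(-3) = -741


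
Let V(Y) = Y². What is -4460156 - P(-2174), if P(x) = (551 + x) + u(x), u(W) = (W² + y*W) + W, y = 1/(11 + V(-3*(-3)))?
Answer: -422400123/46 ≈ -9.1826e+6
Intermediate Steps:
y = 1/92 (y = 1/(11 + (-3*(-3))²) = 1/(11 + 9²) = 1/(11 + 81) = 1/92 ≈ 0.010870)
u(W) = W² + 93*W/92 (u(W) = (W² + W/92) + W = W² + 93*W/92)
P(x) = 551 + x + x*(93 + 92*x)/92 (P(x) = (551 + x) + x*(93 + 92*x)/92 = 551 + x + x*(93 + 92*x)/92)
-4460156 - P(-2174) = -4460156 - (551 + (-2174)² + (185/92)*(-2174)) = -4460156 - (551 + 4726276 - 201095/46) = -4460156 - 1*217232947/46 = -4460156 - 217232947/46 = -422400123/46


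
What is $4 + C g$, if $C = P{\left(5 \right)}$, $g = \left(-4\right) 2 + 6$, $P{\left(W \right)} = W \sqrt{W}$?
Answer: $4 - 10 \sqrt{5} \approx -18.361$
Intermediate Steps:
$P{\left(W \right)} = W^{\frac{3}{2}}$
$g = -2$ ($g = -8 + 6 = -2$)
$C = 5 \sqrt{5}$ ($C = 5^{\frac{3}{2}} = 5 \sqrt{5} \approx 11.18$)
$4 + C g = 4 + 5 \sqrt{5} \left(-2\right) = 4 - 10 \sqrt{5}$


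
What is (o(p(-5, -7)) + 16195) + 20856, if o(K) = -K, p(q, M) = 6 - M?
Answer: 37038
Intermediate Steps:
(o(p(-5, -7)) + 16195) + 20856 = (-(6 - 1*(-7)) + 16195) + 20856 = (-(6 + 7) + 16195) + 20856 = (-1*13 + 16195) + 20856 = (-13 + 16195) + 20856 = 16182 + 20856 = 37038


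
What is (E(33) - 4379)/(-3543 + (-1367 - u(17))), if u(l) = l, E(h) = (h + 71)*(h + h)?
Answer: -2485/4927 ≈ -0.50436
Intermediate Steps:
E(h) = 2*h*(71 + h) (E(h) = (71 + h)*(2*h) = 2*h*(71 + h))
(E(33) - 4379)/(-3543 + (-1367 - u(17))) = (2*33*(71 + 33) - 4379)/(-3543 + (-1367 - 1*17)) = (2*33*104 - 4379)/(-3543 + (-1367 - 17)) = (6864 - 4379)/(-3543 - 1384) = 2485/(-4927) = 2485*(-1/4927) = -2485/4927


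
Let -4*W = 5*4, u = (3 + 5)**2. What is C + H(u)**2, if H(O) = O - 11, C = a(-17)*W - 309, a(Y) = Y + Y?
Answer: 2670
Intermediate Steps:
a(Y) = 2*Y
u = 64 (u = 8**2 = 64)
W = -5 (W = -5*4/4 = -1/4*20 = -5)
C = -139 (C = (2*(-17))*(-5) - 309 = -34*(-5) - 309 = 170 - 309 = -139)
H(O) = -11 + O
C + H(u)**2 = -139 + (-11 + 64)**2 = -139 + 53**2 = -139 + 2809 = 2670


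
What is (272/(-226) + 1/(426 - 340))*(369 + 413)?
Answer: -4528953/4859 ≈ -932.08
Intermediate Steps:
(272/(-226) + 1/(426 - 340))*(369 + 413) = (272*(-1/226) + 1/86)*782 = (-136/113 + 1/86)*782 = -11583/9718*782 = -4528953/4859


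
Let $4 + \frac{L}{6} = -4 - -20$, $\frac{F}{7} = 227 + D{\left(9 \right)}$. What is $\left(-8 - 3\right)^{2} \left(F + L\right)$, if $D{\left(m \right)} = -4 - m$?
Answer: $189970$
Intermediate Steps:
$F = 1498$ ($F = 7 \left(227 - 13\right) = 7 \cdot 214 = 1498$)
$L = 72$ ($L = -24 + 6 \left(-4 - -20\right) = -24 + 6 \left(-4 + 20\right) = -24 + 6 \cdot 16 = -24 + 96 = 72$)
$\left(-8 - 3\right)^{2} \left(F + L\right) = \left(-8 - 3\right)^{2} \left(1498 + 72\right) = \left(-11\right)^{2} \cdot 1570 = 121 \cdot 1570 = 189970$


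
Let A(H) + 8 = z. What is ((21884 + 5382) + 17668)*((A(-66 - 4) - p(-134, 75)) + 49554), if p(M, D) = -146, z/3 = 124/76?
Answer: 42428525094/19 ≈ 2.2331e+9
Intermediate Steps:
z = 93/19 (z = 3*(124/76) = 3*(124*(1/76)) = 3*(31/19) = 93/19 ≈ 4.8947)
A(H) = -59/19 (A(H) = -8 + 93/19 = -59/19)
((21884 + 5382) + 17668)*((A(-66 - 4) - p(-134, 75)) + 49554) = ((21884 + 5382) + 17668)*((-59/19 - 1*(-146)) + 49554) = (27266 + 17668)*((-59/19 + 146) + 49554) = 44934*(2715/19 + 49554) = 44934*(944241/19) = 42428525094/19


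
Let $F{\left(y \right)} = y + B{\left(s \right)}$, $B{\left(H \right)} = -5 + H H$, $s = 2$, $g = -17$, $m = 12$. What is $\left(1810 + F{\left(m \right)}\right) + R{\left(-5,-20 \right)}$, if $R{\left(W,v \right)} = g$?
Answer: $1804$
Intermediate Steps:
$R{\left(W,v \right)} = -17$
$B{\left(H \right)} = -5 + H^{2}$
$F{\left(y \right)} = -1 + y$ ($F{\left(y \right)} = y - \left(5 - 2^{2}\right) = y + \left(-5 + 4\right) = y - 1 = -1 + y$)
$\left(1810 + F{\left(m \right)}\right) + R{\left(-5,-20 \right)} = \left(1810 + \left(-1 + 12\right)\right) - 17 = \left(1810 + 11\right) - 17 = 1821 - 17 = 1804$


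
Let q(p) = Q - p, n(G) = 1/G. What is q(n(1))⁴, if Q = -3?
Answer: 256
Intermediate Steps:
n(G) = 1/G
q(p) = -3 - p
q(n(1))⁴ = (-3 - 1/1)⁴ = (-3 - 1*1)⁴ = (-3 - 1)⁴ = (-4)⁴ = 256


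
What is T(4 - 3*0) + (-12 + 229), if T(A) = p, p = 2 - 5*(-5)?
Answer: 244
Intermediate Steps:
p = 27 (p = 2 + 25 = 27)
T(A) = 27
T(4 - 3*0) + (-12 + 229) = 27 + (-12 + 229) = 27 + 217 = 244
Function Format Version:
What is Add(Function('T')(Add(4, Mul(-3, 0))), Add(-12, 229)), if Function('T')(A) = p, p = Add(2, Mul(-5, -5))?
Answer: 244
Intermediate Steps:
p = 27 (p = Add(2, 25) = 27)
Function('T')(A) = 27
Add(Function('T')(Add(4, Mul(-3, 0))), Add(-12, 229)) = Add(27, Add(-12, 229)) = Add(27, 217) = 244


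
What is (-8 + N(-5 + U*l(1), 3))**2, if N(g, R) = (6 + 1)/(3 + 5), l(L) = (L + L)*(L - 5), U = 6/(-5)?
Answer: 3249/64 ≈ 50.766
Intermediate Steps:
U = -6/5 (U = 6*(-1/5) = -6/5 ≈ -1.2000)
l(L) = 2*L*(-5 + L) (l(L) = (2*L)*(-5 + L) = 2*L*(-5 + L))
N(g, R) = 7/8
(-8 + N(-5 + U*l(1), 3))**2 = (-8 + 7/8)**2 = (-57/8)**2 = 3249/64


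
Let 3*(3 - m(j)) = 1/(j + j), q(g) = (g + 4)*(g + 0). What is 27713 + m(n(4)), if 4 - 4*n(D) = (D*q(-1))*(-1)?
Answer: 332593/12 ≈ 27716.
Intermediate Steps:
q(g) = g*(4 + g) (q(g) = (4 + g)*g = g*(4 + g))
n(D) = 1 - 3*D/4 (n(D) = 1 - D*(-(4 - 1))*(-1)/4 = 1 - D*(-1*3)*(-1)/4 = 1 - D*(-3)*(-1)/4 = 1 - (-3*D)*(-1)/4 = 1 - 3*D/4)
m(j) = 3 - 1/(6*j) (m(j) = 3 - 1/(3*(j + j)) = 3 - 1/(2*j)/3 = 3 - 1/(6*j))
27713 + m(n(4)) = 27713 + (3 - 1/(6*(1 - ¾*4))) = 27713 + (3 - 1/(6*(1 - 3))) = 27713 + (3 - ⅙/(-2)) = 27713 + (3 - ⅙*(-½)) = 27713 + (3 + 1/12) = 27713 + 37/12 = 332593/12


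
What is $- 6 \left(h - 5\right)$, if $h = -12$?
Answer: $102$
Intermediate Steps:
$- 6 \left(h - 5\right) = - 6 \left(-12 - 5\right) = \left(-6\right) \left(-17\right) = 102$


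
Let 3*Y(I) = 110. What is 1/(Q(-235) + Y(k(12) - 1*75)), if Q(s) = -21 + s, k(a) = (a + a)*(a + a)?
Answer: -3/658 ≈ -0.0045593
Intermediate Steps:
k(a) = 4*a² (k(a) = (2*a)*(2*a) = 4*a²)
Y(I) = 110/3 (Y(I) = (⅓)*110 = 110/3)
1/(Q(-235) + Y(k(12) - 1*75)) = 1/((-21 - 235) + 110/3) = 1/(-256 + 110/3) = 1/(-658/3) = -3/658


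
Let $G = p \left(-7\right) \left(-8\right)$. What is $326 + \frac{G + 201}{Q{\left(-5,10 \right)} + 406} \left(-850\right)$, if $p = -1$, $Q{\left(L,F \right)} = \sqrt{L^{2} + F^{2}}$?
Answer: $\frac{3656286}{164711} + \frac{616250 \sqrt{5}}{164711} \approx 30.564$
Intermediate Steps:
$Q{\left(L,F \right)} = \sqrt{F^{2} + L^{2}}$
$G = -56$ ($G = \left(-1\right) \left(-7\right) \left(-8\right) = 7 \left(-8\right) = -56$)
$326 + \frac{G + 201}{Q{\left(-5,10 \right)} + 406} \left(-850\right) = 326 + \frac{-56 + 201}{\sqrt{10^{2} + \left(-5\right)^{2}} + 406} \left(-850\right) = 326 + \frac{145}{\sqrt{100 + 25} + 406} \left(-850\right) = 326 + \frac{145}{\sqrt{125} + 406} \left(-850\right) = 326 + \frac{145}{5 \sqrt{5} + 406} \left(-850\right) = 326 + \frac{145}{406 + 5 \sqrt{5}} \left(-850\right) = 326 - \frac{123250}{406 + 5 \sqrt{5}}$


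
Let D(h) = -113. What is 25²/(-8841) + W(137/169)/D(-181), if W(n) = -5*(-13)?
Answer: -645290/999033 ≈ -0.64591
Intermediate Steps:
W(n) = 65
25²/(-8841) + W(137/169)/D(-181) = 25²/(-8841) + 65/(-113) = 625*(-1/8841) + 65*(-1/113) = -625/8841 - 65/113 = -645290/999033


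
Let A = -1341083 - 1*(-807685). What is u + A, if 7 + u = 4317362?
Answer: 3783957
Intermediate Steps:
u = 4317355 (u = -7 + 4317362 = 4317355)
A = -533398 (A = -1341083 + 807685 = -533398)
u + A = 4317355 - 533398 = 3783957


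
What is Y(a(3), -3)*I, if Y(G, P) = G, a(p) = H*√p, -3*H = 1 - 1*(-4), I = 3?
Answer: -5*√3 ≈ -8.6602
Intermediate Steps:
H = -5/3 (H = -(1 - 1*(-4))/3 = -(1 + 4)/3 = -⅓*5 = -5/3 ≈ -1.6667)
a(p) = -5*√p/3
Y(a(3), -3)*I = -5*√3/3*3 = -5*√3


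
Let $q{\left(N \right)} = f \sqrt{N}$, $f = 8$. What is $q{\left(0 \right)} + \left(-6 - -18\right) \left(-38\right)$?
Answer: $-456$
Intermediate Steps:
$q{\left(N \right)} = 8 \sqrt{N}$
$q{\left(0 \right)} + \left(-6 - -18\right) \left(-38\right) = 8 \sqrt{0} + \left(-6 - -18\right) \left(-38\right) = 8 \cdot 0 + \left(-6 + 18\right) \left(-38\right) = 0 + 12 \left(-38\right) = 0 - 456 = -456$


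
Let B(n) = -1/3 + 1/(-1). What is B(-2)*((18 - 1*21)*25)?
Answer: 100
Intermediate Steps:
B(n) = -4/3 (B(n) = -1*⅓ + 1*(-1) = -⅓ - 1 = -4/3)
B(-2)*((18 - 1*21)*25) = -4*(18 - 1*21)*25/3 = -4*(18 - 21)*25/3 = -(-4)*25 = -4/3*(-75) = 100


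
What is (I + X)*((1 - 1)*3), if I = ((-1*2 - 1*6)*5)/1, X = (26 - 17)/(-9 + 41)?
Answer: 0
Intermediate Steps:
X = 9/32 ≈ 0.28125
I = -40 (I = ((-2 - 6)*5)*1 = -8*5*1 = -40*1 = -40)
(I + X)*((1 - 1)*3) = (-40 + 9/32)*((1 - 1)*3) = -0*3 = -1271/32*0 = 0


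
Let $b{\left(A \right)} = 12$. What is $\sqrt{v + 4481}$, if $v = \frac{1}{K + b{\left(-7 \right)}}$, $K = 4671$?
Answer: $\frac{2 \sqrt{24567631473}}{4683} \approx 66.94$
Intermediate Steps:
$v = \frac{1}{4683}$ ($v = \frac{1}{4671 + 12} = \frac{1}{4683} \approx 0.00021354$)
$\sqrt{v + 4481} = \sqrt{\frac{1}{4683} + 4481} = \sqrt{\frac{20984524}{4683}} = \frac{2 \sqrt{24567631473}}{4683}$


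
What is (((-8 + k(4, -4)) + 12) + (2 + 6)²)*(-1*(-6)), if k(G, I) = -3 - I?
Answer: 414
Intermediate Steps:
(((-8 + k(4, -4)) + 12) + (2 + 6)²)*(-1*(-6)) = (((-8 + (-3 - 1*(-4))) + 12) + (2 + 6)²)*(-1*(-6)) = (((-8 + (-3 + 4)) + 12) + 8²)*6 = (((-8 + 1) + 12) + 64)*6 = ((-7 + 12) + 64)*6 = (5 + 64)*6 = 69*6 = 414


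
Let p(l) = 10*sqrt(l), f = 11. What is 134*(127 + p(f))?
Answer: 17018 + 1340*sqrt(11) ≈ 21462.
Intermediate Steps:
134*(127 + p(f)) = 134*(127 + 10*sqrt(11)) = 17018 + 1340*sqrt(11)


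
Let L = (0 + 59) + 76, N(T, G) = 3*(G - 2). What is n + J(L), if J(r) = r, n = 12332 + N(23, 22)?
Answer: 12527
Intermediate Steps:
N(T, G) = -6 + 3*G (N(T, G) = 3*(-2 + G) = -6 + 3*G)
L = 135 (L = 59 + 76 = 135)
n = 12392 (n = 12332 + (-6 + 3*22) = 12332 + (-6 + 66) = 12332 + 60 = 12392)
n + J(L) = 12392 + 135 = 12527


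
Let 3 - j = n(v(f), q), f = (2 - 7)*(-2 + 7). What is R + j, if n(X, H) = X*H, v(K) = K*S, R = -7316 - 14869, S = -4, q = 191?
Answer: -41282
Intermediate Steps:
f = -25 (f = -5*5 = -25)
R = -22185
v(K) = -4*K (v(K) = K*(-4) = -4*K)
n(X, H) = H*X
j = -19097 (j = 3 - 191*(-4*(-25)) = 3 - 191*100 = 3 - 1*19100 = 3 - 19100 = -19097)
R + j = -22185 - 19097 = -41282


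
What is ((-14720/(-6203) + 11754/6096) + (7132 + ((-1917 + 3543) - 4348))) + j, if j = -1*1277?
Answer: 19772050181/6302248 ≈ 3137.3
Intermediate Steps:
j = -1277
((-14720/(-6203) + 11754/6096) + (7132 + ((-1917 + 3543) - 4348))) + j = ((-14720/(-6203) + 11754/6096) + (7132 + ((-1917 + 3543) - 4348))) - 1277 = ((-14720*(-1/6203) + 11754*(1/6096)) + (7132 + (1626 - 4348))) - 1277 = ((14720/6203 + 1959/1016) + (7132 - 2722)) - 1277 = (27107197/6302248 + 4410) - 1277 = 27820020877/6302248 - 1277 = 19772050181/6302248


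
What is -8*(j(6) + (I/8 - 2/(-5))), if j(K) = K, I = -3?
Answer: -241/5 ≈ -48.200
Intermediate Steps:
-8*(j(6) + (I/8 - 2/(-5))) = -8*(6 + (-3/8 - 2/(-5))) = -8*(6 + (-3*⅛ - 2*(-⅕))) = -8*(6 + (-3/8 + ⅖)) = -8*(6 + 1/40) = -8*241/40 = -241/5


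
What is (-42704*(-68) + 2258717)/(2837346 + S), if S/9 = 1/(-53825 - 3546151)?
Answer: 2065021833096/1134930833743 ≈ 1.8195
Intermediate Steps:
S = -3/1199992 (S = 9/(-53825 - 3546151) = 9/(-3599976) = 9*(-1/3599976) = -3/1199992 ≈ -2.5000e-6)
(-42704*(-68) + 2258717)/(2837346 + S) = (-42704*(-68) + 2258717)/(2837346 - 3/1199992) = (2903872 + 2258717)/(3404792501229/1199992) = 5162589*(1199992/3404792501229) = 2065021833096/1134930833743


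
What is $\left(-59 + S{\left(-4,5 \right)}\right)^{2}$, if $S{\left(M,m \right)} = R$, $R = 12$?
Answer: $2209$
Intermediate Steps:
$S{\left(M,m \right)} = 12$
$\left(-59 + S{\left(-4,5 \right)}\right)^{2} = \left(-59 + 12\right)^{2} = \left(-47\right)^{2} = 2209$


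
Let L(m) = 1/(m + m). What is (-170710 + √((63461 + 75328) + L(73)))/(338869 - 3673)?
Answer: -85355/167598 + √2958426470/48938616 ≈ -0.50817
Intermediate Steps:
L(m) = 1/(2*m)
(-170710 + √((63461 + 75328) + L(73)))/(338869 - 3673) = (-170710 + √((63461 + 75328) + (½)/73))/(338869 - 3673) = (-170710 + √(138789 + (½)*(1/73)))/335196 = (-170710 + √(138789 + 1/146))*(1/335196) = (-170710 + √(20263195/146))*(1/335196) = (-170710 + √2958426470/146)*(1/335196) = -85355/167598 + √2958426470/48938616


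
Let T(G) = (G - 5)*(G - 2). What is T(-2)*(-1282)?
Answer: -35896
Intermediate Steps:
T(G) = (-5 + G)*(-2 + G)
T(-2)*(-1282) = (10 + (-2)² - 7*(-2))*(-1282) = (10 + 4 + 14)*(-1282) = 28*(-1282) = -35896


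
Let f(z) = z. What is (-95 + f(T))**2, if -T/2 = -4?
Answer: 7569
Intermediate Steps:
T = 8 (T = -2*(-4) = 8)
(-95 + f(T))**2 = (-95 + 8)**2 = (-87)**2 = 7569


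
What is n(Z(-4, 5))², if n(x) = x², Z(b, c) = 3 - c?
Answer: 16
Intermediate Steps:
n(Z(-4, 5))² = ((3 - 1*5)²)² = ((3 - 5)²)² = ((-2)²)² = 4² = 16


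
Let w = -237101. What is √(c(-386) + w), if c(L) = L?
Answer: I*√237487 ≈ 487.33*I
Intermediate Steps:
√(c(-386) + w) = √(-386 - 237101) = √(-237487) = I*√237487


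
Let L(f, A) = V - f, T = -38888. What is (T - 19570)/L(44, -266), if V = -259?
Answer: 19486/101 ≈ 192.93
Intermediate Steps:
L(f, A) = -259 - f
(T - 19570)/L(44, -266) = (-38888 - 19570)/(-259 - 1*44) = -58458/(-259 - 44) = -58458/(-303) = -58458*(-1/303) = 19486/101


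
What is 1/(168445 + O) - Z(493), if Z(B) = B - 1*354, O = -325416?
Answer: -21818970/156971 ≈ -139.00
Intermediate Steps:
Z(B) = -354 + B (Z(B) = B - 354 = -354 + B)
1/(168445 + O) - Z(493) = 1/(168445 - 325416) - (-354 + 493) = 1/(-156971) - 1*139 = -1/156971 - 139 = -21818970/156971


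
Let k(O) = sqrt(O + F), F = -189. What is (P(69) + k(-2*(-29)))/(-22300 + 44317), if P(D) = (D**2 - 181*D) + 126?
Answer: -2534/7339 + I*sqrt(131)/22017 ≈ -0.34528 + 0.00051985*I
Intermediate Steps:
P(D) = 126 + D**2 - 181*D
k(O) = sqrt(-189 + O) (k(O) = sqrt(O - 189) = sqrt(-189 + O))
(P(69) + k(-2*(-29)))/(-22300 + 44317) = ((126 + 69**2 - 181*69) + sqrt(-189 - 2*(-29)))/(-22300 + 44317) = ((126 + 4761 - 12489) + sqrt(-189 + 58))/22017 = (-7602 + sqrt(-131))*(1/22017) = (-7602 + I*sqrt(131))*(1/22017) = -2534/7339 + I*sqrt(131)/22017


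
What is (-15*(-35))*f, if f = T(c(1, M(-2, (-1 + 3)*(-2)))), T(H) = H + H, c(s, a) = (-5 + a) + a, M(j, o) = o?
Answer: -13650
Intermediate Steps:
c(s, a) = -5 + 2*a
T(H) = 2*H
f = -26 (f = 2*(-5 + 2*((-1 + 3)*(-2))) = 2*(-5 + 2*(2*(-2))) = 2*(-5 + 2*(-4)) = 2*(-5 - 8) = 2*(-13) = -26)
(-15*(-35))*f = -15*(-35)*(-26) = 525*(-26) = -13650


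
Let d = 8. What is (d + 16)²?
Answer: 576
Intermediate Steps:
(d + 16)² = (8 + 16)² = 24² = 576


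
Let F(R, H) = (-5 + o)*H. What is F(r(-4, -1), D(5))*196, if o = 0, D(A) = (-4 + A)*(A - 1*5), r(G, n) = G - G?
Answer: 0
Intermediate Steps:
r(G, n) = 0
D(A) = (-5 + A)*(-4 + A) (D(A) = (-4 + A)*(A - 5) = (-4 + A)*(-5 + A) = (-5 + A)*(-4 + A))
F(R, H) = -5*H (F(R, H) = (-5 + 0)*H = -5*H)
F(r(-4, -1), D(5))*196 = -5*(20 + 5**2 - 9*5)*196 = -5*(20 + 25 - 45)*196 = -5*0*196 = 0*196 = 0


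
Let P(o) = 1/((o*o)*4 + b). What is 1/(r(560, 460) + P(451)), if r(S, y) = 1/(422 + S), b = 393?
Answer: 799345054/814979 ≈ 980.82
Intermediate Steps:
P(o) = 1/(393 + 4*o²) (P(o) = 1/((o*o)*4 + 393) = 1/(o²*4 + 393) = 1/(4*o² + 393) = 1/(393 + 4*o²))
1/(r(560, 460) + P(451)) = 1/(1/(422 + 560) + 1/(393 + 4*451²)) = 1/(1/982 + 1/(393 + 4*203401)) = 1/(1/982 + 1/(393 + 813604)) = 1/(1/982 + 1/813997) = 1/(814979/799345054) = 799345054/814979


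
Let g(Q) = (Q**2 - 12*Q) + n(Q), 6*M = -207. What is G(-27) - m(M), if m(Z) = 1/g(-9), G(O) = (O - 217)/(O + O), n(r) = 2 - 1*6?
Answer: 22543/4995 ≈ 4.5131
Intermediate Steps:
M = -69/2 (M = (1/6)*(-207) = -69/2 ≈ -34.500)
n(r) = -4 (n(r) = 2 - 6 = -4)
g(Q) = -4 + Q**2 - 12*Q (g(Q) = (Q**2 - 12*Q) - 4 = -4 + Q**2 - 12*Q)
G(O) = (-217 + O)/(2*O) (G(O) = (-217 + O)/((2*O)) = (-217 + O)*(1/(2*O)) = (-217 + O)/(2*O))
m(Z) = 1/185 (m(Z) = 1/(-4 + (-9)**2 - 12*(-9)) = 1/(-4 + 81 + 108) = 1/185)
G(-27) - m(M) = (1/2)*(-217 - 27)/(-27) - 1*1/185 = (1/2)*(-1/27)*(-244) - 1/185 = 122/27 - 1/185 = 22543/4995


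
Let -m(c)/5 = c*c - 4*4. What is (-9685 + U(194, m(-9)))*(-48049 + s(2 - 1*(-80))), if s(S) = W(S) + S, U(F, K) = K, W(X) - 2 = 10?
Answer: 480029550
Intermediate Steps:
W(X) = 12 (W(X) = 2 + 10 = 12)
m(c) = 80 - 5*c² (m(c) = -5*(c*c - 4*4) = -5*(c² - 16) = -5*(-16 + c²) = 80 - 5*c²)
s(S) = 12 + S
(-9685 + U(194, m(-9)))*(-48049 + s(2 - 1*(-80))) = (-9685 + (80 - 5*(-9)²))*(-48049 + (12 + (2 - 1*(-80)))) = (-9685 + (80 - 5*81))*(-48049 + (12 + (2 + 80))) = (-9685 + (80 - 405))*(-48049 + (12 + 82)) = (-9685 - 325)*(-48049 + 94) = -10010*(-47955) = 480029550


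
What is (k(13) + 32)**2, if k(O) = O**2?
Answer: 40401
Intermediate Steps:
(k(13) + 32)**2 = (13**2 + 32)**2 = (169 + 32)**2 = 201**2 = 40401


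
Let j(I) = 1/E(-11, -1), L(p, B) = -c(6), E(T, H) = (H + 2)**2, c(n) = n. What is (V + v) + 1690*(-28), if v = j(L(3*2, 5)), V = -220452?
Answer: -267771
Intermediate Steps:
E(T, H) = (2 + H)**2
L(p, B) = -6 (L(p, B) = -1*6 = -6)
j(I) = 1 (j(I) = 1/((2 - 1)**2) = 1/(1**2) = 1/1 = 1)
v = 1
(V + v) + 1690*(-28) = (-220452 + 1) + 1690*(-28) = -220451 - 47320 = -267771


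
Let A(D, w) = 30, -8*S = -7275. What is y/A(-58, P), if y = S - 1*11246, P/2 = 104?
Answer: -82693/240 ≈ -344.55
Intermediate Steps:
P = 208 (P = 2*104 = 208)
S = 7275/8 (S = -⅛*(-7275) = 7275/8 ≈ 909.38)
y = -82693/8 (y = 7275/8 - 1*11246 = 7275/8 - 11246 = -82693/8 ≈ -10337.)
y/A(-58, P) = -82693/8/30 = -82693/8*1/30 = -82693/240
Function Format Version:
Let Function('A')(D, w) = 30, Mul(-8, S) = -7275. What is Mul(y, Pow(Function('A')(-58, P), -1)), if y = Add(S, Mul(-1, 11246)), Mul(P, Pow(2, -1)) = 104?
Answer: Rational(-82693, 240) ≈ -344.55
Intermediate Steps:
P = 208 (P = Mul(2, 104) = 208)
S = Rational(7275, 8) (S = Mul(Rational(-1, 8), -7275) = Rational(7275, 8) ≈ 909.38)
y = Rational(-82693, 8) (y = Add(Rational(7275, 8), Mul(-1, 11246)) = Add(Rational(7275, 8), -11246) = Rational(-82693, 8) ≈ -10337.)
Mul(y, Pow(Function('A')(-58, P), -1)) = Mul(Rational(-82693, 8), Pow(30, -1)) = Mul(Rational(-82693, 8), Rational(1, 30)) = Rational(-82693, 240)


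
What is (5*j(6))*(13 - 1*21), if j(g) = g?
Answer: -240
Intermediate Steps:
(5*j(6))*(13 - 1*21) = (5*6)*(13 - 1*21) = 30*(13 - 21) = 30*(-8) = -240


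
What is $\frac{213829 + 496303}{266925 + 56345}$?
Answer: $\frac{355066}{161635} \approx 2.1967$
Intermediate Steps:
$\frac{213829 + 496303}{266925 + 56345} = \frac{710132}{323270} = 710132 \cdot \frac{1}{323270} = \frac{355066}{161635}$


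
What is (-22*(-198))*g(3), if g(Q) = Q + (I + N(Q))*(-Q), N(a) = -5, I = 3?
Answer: 39204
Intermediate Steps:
g(Q) = 3*Q (g(Q) = Q + (3 - 5)*(-Q) = Q - (-2)*Q = Q + 2*Q = 3*Q)
(-22*(-198))*g(3) = (-22*(-198))*(3*3) = 4356*9 = 39204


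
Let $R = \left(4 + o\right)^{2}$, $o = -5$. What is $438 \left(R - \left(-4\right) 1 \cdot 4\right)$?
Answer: $7446$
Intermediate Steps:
$R = 1$ ($R = \left(4 - 5\right)^{2} = \left(-1\right)^{2} = 1$)
$438 \left(R - \left(-4\right) 1 \cdot 4\right) = 438 \left(1 - \left(-4\right) 1 \cdot 4\right) = 438 \left(1 - \left(-4\right) 4\right) = 438 \left(1 - -16\right) = 438 \left(1 + 16\right) = 438 \cdot 17 = 7446$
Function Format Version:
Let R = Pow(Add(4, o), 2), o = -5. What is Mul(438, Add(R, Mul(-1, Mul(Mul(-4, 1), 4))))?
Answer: 7446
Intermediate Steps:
R = 1 (R = Pow(Add(4, -5), 2) = Pow(-1, 2) = 1)
Mul(438, Add(R, Mul(-1, Mul(Mul(-4, 1), 4)))) = Mul(438, Add(1, Mul(-1, Mul(Mul(-4, 1), 4)))) = Mul(438, Add(1, Mul(-1, Mul(-4, 4)))) = Mul(438, Add(1, Mul(-1, -16))) = Mul(438, Add(1, 16)) = Mul(438, 17) = 7446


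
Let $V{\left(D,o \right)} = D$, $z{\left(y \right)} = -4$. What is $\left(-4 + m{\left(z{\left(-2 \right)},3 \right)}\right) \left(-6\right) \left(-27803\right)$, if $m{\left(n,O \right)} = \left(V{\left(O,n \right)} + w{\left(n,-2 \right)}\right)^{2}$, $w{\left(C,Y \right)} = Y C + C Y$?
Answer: $59554026$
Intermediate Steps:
$w{\left(C,Y \right)} = 2 C Y$ ($w{\left(C,Y \right)} = C Y + C Y = 2 C Y$)
$m{\left(n,O \right)} = \left(O - 4 n\right)^{2}$ ($m{\left(n,O \right)} = \left(O + 2 n \left(-2\right)\right)^{2} = \left(O - 4 n\right)^{2}$)
$\left(-4 + m{\left(z{\left(-2 \right)},3 \right)}\right) \left(-6\right) \left(-27803\right) = \left(-4 + \left(3 - -16\right)^{2}\right) \left(-6\right) \left(-27803\right) = \left(-4 + \left(3 + 16\right)^{2}\right) \left(-6\right) \left(-27803\right) = \left(-4 + 19^{2}\right) \left(-6\right) \left(-27803\right) = \left(-4 + 361\right) \left(-6\right) \left(-27803\right) = 357 \left(-6\right) \left(-27803\right) = \left(-2142\right) \left(-27803\right) = 59554026$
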